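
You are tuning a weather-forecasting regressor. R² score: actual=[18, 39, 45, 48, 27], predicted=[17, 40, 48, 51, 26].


ȳ = 35.4
SS_res = Σ(y-ŷ)² = 21
SS_tot = Σ(y-ȳ)² = 637.2
R² = 1 - SS_res/SS_tot = 1 - 0.033 = 0.967

0.967


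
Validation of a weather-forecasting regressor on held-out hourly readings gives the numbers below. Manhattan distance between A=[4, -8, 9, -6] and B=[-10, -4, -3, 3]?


d = |4+ 10| + |-8+ 4| + |9+ 3| + |-6-3|
  = 14 + 4 + 12 + 9
  = 39

39


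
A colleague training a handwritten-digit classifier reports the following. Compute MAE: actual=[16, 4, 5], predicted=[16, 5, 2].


Absolute errors: |16-16|=0, |4-5|=1, |5-2|=3
Sum = 4
MAE = 4/3 = 4/3

4/3


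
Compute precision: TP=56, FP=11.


Precision = TP/(TP+FP)
= 56/(56+11)
= 56/67 = 83.58%

83.58%


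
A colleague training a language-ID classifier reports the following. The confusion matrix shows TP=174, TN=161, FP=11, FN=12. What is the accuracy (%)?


Accuracy = (TP+TN)/(TP+TN+FP+FN)
= (174+161)/(358)
= 335/358 = 93.58%

93.58%


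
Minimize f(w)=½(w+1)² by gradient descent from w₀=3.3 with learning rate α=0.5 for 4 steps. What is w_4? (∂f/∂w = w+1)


step 1: grad = 3.3+1 = 4.3; w = 3.3 - 0.5·(4.3) = 1.15
step 2: grad = 1.15+1 = 2.15; w = 1.15 - 0.5·(2.15) = 0.075
step 3: grad = 0.075+1 = 1.075; w = 0.075 - 0.5·(1.075) = -0.4625
step 4: grad = -0.4625+1 = 0.5375; w = -0.4625 - 0.5·(0.5375) = -0.73125

-0.73125


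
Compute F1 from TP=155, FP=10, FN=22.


Precision = 155/165 = 0.9394
Recall = 155/177 = 0.8757
F1 = 2·P·R/(P+R) = 2·TP/(2·TP+FP+FN) = 310/(310+10+22) = 310/342 = 0.9064

0.9064


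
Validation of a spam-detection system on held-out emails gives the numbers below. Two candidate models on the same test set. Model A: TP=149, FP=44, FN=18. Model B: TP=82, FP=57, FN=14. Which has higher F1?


Model A: P=149/193=0.772, R=149/167=0.8922, F1=2PR/(P+R)=2TP/(2TP+FP+FN)=298/360=0.8278
Model B: P=82/139=0.5899, R=82/96=0.8542, F1=2PR/(P+R)=2TP/(2TP+FP+FN)=164/235=0.6979
0.8278 > 0.6979 → Model A

Model A


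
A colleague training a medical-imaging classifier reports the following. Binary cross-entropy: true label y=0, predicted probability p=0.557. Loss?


BCE = -[y·ln(p) + (1-y)·ln(1-p)]
= -0 - 1·ln(1-0.557)
= -ln(0.443) = 0.8142

0.8142


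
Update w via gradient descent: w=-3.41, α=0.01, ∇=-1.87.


w_new = w - α·∇
= -3.41 - 0.01·-1.87
= -3.41 + 0.0187
= -3.3913

-3.3913


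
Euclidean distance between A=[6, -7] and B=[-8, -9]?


d = √((6+ 8)² + (-7+ 9)²)
  = √(196 + 4)
  = √200 = 14.1421

14.1421


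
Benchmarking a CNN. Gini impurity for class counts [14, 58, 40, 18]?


Probabilities: [14/130, 58/130, 40/130, 18/130] ≈ [0.1077, 0.4462, 0.3077, 0.1385]
Σpᵢ² = (196 + 3364 + 1600 + 324)/130² = 5484/16900
Gini = 1 - Σpᵢ² = 1 - 5484/16900 = 0.6755

0.6755


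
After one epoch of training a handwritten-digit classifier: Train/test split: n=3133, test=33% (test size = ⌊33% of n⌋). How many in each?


Test = ⌊3133·33/100⌋ = 1033
Train = 3133 - 1033 = 2100

Train: 2100, Test: 1033


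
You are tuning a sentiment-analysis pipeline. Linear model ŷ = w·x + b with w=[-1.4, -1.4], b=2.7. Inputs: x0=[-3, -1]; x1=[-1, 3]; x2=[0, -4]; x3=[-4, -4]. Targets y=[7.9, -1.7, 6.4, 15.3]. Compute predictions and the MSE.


ŷ0 = (-1.4)·(-3) + (-1.4)·(-1) + 2.7 = 8.3
ŷ1 = (-1.4)·(-1) + (-1.4)·(3) + 2.7 = -0.1
ŷ2 = (-1.4)·(0) + (-1.4)·(-4) + 2.7 = 8.3
ŷ3 = (-1.4)·(-4) + (-1.4)·(-4) + 2.7 = 13.9
errors² = [0.16, 2.56, 3.61, 1.96]
MSE = 8.2900/4 = 2.0725

2.0725


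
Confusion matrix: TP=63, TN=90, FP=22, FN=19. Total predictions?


Total = TP + TN + FP + FN
= 63 + 90 + 22 + 19
= 194
(Predicted positive: 85, predicted negative: 109)

194


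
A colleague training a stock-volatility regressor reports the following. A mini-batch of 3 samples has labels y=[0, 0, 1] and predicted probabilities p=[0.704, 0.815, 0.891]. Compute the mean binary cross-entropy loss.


L[0] = -ln(1-0.704) = -ln(0.296) = 1.2174
L[1] = -ln(1-0.815) = -ln(0.185) = 1.6874
L[2] = -ln(0.891) = 0.1154
mean = (1.2174 + 1.6874 + 0.1154)/3 = 1.0067

1.0067


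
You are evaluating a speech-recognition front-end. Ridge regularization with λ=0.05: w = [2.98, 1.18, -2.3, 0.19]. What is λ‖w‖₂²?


‖w‖₂² = (2.98)² + (1.18)² + (-2.3)² + (0.19)²
     = 8.8804 + 1.3924 + 5.29 + 0.0361
     = 15.5989
λ·‖w‖₂² = 0.05·15.5989 = 0.779945

0.779945


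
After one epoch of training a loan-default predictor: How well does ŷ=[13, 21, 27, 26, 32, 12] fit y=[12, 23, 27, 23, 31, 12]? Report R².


ȳ = 21.3333
SS_res = Σ(y-ŷ)² = 15
SS_tot = Σ(y-ȳ)² = 305.33
R² = 1 - SS_res/SS_tot = 1 - 0.0491 = 0.9509

0.9509


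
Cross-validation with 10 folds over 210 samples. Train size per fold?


Fold size = 210/10 = 21
Training per fold = 210 - 21 = 189

189


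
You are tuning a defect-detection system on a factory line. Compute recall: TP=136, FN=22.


Recall = TP/(TP+FN)
= 136/(136+22)
= 136/158 = 86.08%

86.08%


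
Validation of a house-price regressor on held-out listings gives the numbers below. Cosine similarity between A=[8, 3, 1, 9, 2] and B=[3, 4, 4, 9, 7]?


A·B = 8·3 + 3·4 + 1·4 + 9·9 + 2·7 = 135
‖A‖ = √159 = 12.6095, ‖B‖ = √171 = 13.0767
cos = 135/(√159·√171) = 135/√27189 = 0.8187

0.8187


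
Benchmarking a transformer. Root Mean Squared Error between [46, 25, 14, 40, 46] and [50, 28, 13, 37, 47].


MSE = 36/5 = 7.2
RMSE = √(36/5) = 2.6833

2.6833


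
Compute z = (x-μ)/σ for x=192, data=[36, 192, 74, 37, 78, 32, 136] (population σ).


μ = 83.5714, σ = 55.7029
z = (192 - 83.5714)/55.7029 = 1.9466

1.9466


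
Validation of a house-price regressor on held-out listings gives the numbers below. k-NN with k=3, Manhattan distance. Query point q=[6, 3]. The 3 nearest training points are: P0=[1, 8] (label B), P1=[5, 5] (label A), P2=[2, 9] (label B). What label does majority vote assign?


d(q,P0) = 10  (label B)
d(q,P1) = 3  (label A)
d(q,P2) = 10  (label B)
Votes: A=1, B=2
Majority → B

B


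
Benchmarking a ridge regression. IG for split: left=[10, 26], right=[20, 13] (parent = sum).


Parent = [30, 39], H_parent = 0.9877
H_left = 0.8524 (n=36), H_right = 0.9673 (n=33)
H_children = (36/69)·0.8524 + (33/69)·0.9673 = 0.9074
IG = 0.9877 - 0.9074 = 0.0803

0.0803


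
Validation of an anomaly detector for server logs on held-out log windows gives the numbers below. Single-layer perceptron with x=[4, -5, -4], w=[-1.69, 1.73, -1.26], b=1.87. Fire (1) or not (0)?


z = (4)·(-1.69) + (-5)·(1.73) + (-4)·(-1.26) + 1.87
  = -8.5
step(z) = 0 (z<0)

0


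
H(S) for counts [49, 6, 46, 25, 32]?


Probabilities: [49/158, 6/158, 46/158, 25/158, 32/158] ≈ [0.3101, 0.038, 0.2911, 0.1582, 0.2025]
H = -((49/158)·log₂(49/158) + (6/158)·log₂(6/158) + (46/158)·log₂(46/158) + (25/158)·log₂(25/158) + (32/158)·log₂(32/158))
  = 2.1088 bits

2.1088 bits


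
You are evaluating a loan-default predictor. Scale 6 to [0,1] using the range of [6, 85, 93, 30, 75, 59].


min=6, max=93
(6-6)/(93-6) = 0/87 = 0.0

0.0


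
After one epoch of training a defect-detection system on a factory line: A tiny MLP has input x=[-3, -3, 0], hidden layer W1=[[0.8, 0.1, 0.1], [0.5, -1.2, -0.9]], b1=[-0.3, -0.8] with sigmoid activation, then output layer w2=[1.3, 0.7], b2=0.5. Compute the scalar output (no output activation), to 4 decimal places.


z1[0] = (0.8)·(-3) + (0.1)·(-3) + (0.1)·(0) - 0.3 = -3.0
z1[1] = (0.5)·(-3) + (-1.2)·(-3) + (-0.9)·(0) - 0.8 = 1.3
h = sigmoid(z1) = [0.0474, 0.7858]
output = (1.3)·(0.0474) + (0.7)·(0.7858) + 0.5 = 1.1117

1.1117


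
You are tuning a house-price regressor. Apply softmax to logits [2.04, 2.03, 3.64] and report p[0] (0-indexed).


Exponentials: e^2.04=7.6906, e^2.03=7.6141, e^3.64=38.0918
Sum = 53.3965
Softmax = [0.144, 0.1426, 0.7134]
p[0] = 7.6906/53.3965 = 0.144

0.144


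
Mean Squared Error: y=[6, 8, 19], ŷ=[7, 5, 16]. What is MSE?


Squared errors: (6-7)²=1, (8-5)²=9, (19-16)²=9
Sum = 19
MSE = 19/3 = 19/3

19/3


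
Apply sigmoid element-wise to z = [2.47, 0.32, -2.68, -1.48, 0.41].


σ(2.47) = 1/(1+e^-2.47) = 0.922
σ(0.32) = 1/(1+e^-0.32) = 0.5793
σ(-2.68) = 1/(1+e^2.68) = 0.0642
σ(-1.48) = 1/(1+e^1.48) = 0.1854
σ(0.41) = 1/(1+e^-0.41) = 0.6011
result = [0.922, 0.5793, 0.0642, 0.1854, 0.6011]

[0.922, 0.5793, 0.0642, 0.1854, 0.6011]


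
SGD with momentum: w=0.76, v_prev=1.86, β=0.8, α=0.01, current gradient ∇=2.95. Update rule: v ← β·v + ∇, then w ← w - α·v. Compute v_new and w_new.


v_new = 0.8·1.86 + 2.95 = 1.488 + 2.95 = 4.438
w_new = 0.76 - 0.01·4.438 = 0.76 - 0.04438 = 0.71562

v_new=4.438, w_new=0.71562


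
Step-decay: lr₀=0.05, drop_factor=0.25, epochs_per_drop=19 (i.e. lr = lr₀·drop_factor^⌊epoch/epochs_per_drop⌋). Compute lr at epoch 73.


n_drops = ⌊73/19⌋ = 3
lr = 0.05·0.25^3 = 0.05·0.015625 = 0.00078125

0.00078125


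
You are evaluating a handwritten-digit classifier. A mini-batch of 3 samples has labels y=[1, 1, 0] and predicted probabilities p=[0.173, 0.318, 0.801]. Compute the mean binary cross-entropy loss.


L[0] = -ln(0.173) = 1.7545
L[1] = -ln(0.318) = 1.1457
L[2] = -ln(1-0.801) = -ln(0.199) = 1.6145
mean = (1.7545 + 1.1457 + 1.6145)/3 = 1.5049

1.5049


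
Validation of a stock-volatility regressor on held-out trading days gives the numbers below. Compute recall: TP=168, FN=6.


Recall = TP/(TP+FN)
= 168/(168+6)
= 168/174 = 96.55%

96.55%


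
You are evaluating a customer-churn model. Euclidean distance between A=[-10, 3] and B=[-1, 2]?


d = √((-10+ 1)² + (3-2)²)
  = √(81 + 1)
  = √82 = 9.0554

9.0554


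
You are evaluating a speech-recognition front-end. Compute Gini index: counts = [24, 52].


Probabilities: [24/76, 52/76] ≈ [0.3158, 0.6842]
Σpᵢ² = (576 + 2704)/76² = 3280/5776
Gini = 1 - Σpᵢ² = 1 - 3280/5776 = 0.4321

0.4321


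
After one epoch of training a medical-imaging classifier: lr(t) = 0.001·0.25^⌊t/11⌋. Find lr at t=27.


n_drops = ⌊27/11⌋ = 2
lr = 0.001·0.25^2 = 0.001·0.0625 = 0.0000625

0.0000625


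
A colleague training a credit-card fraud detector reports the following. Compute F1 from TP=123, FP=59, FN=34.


Precision = 123/182 = 0.6758
Recall = 123/157 = 0.7834
F1 = 2·P·R/(P+R) = 2·TP/(2·TP+FP+FN) = 246/(246+59+34) = 246/339 = 0.7257

0.7257


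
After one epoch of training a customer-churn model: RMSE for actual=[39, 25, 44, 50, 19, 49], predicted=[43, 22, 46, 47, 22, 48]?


MSE = 48/6 = 8
RMSE = √(48/6) = 2.8284

2.8284


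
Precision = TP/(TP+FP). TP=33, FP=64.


Precision = TP/(TP+FP)
= 33/(33+64)
= 33/97 = 34.02%

34.02%


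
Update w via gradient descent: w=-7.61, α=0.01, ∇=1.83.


w_new = w - α·∇
= -7.61 - 0.01·1.83
= -7.61 - 0.0183
= -7.6283

-7.6283


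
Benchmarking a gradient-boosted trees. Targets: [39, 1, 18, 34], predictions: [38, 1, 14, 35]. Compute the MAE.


Absolute errors: |39-38|=1, |1-1|=0, |18-14|=4, |34-35|=1
Sum = 6
MAE = 6/4 = 3/2

3/2


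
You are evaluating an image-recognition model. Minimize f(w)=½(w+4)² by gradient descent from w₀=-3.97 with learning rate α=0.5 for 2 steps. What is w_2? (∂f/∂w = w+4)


step 1: grad = -3.97+4 = 0.03; w = -3.97 - 0.5·(0.03) = -3.985
step 2: grad = -3.985+4 = 0.015; w = -3.985 - 0.5·(0.015) = -3.9925

-3.9925


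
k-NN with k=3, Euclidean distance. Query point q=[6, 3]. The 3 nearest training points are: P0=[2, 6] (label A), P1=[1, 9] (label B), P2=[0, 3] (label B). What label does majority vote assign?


d(q,P0) = 5.0  (label A)
d(q,P1) = 7.8102  (label B)
d(q,P2) = 6.0  (label B)
Votes: A=1, B=2
Majority → B

B


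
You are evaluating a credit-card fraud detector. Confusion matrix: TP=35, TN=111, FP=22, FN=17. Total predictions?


Total = TP + TN + FP + FN
= 35 + 111 + 22 + 17
= 185
(Predicted positive: 57, predicted negative: 128)

185


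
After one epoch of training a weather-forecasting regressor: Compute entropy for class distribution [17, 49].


Probabilities: [17/66, 49/66] ≈ [0.2576, 0.7424]
H = -((17/66)·log₂(17/66) + (49/66)·log₂(49/66))
  = 0.8231 bits

0.8231 bits


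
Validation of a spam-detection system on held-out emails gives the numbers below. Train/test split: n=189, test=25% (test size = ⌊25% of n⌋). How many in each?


Test = ⌊189·25/100⌋ = 47
Train = 189 - 47 = 142

Train: 142, Test: 47


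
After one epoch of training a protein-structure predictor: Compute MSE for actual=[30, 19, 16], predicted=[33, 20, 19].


Squared errors: (30-33)²=9, (19-20)²=1, (16-19)²=9
Sum = 19
MSE = 19/3 = 19/3

19/3


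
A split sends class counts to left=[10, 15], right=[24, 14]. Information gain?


Parent = [34, 29], H_parent = 0.9955
H_left = 0.971 (n=25), H_right = 0.9495 (n=38)
H_children = (25/63)·0.971 + (38/63)·0.9495 = 0.958
IG = 0.9955 - 0.958 = 0.0375

0.0375


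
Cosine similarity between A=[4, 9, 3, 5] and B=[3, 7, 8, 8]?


A·B = 4·3 + 9·7 + 3·8 + 5·8 = 139
‖A‖ = √131 = 11.4455, ‖B‖ = √186 = 13.6382
cos = 139/(√131·√186) = 139/√24366 = 0.8905

0.8905


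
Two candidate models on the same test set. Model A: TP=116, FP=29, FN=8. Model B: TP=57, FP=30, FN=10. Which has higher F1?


Model A: P=116/145=0.8, R=116/124=0.9355, F1=2PR/(P+R)=2TP/(2TP+FP+FN)=232/269=0.8625
Model B: P=57/87=0.6552, R=57/67=0.8507, F1=2PR/(P+R)=2TP/(2TP+FP+FN)=114/154=0.7403
0.8625 > 0.7403 → Model A

Model A


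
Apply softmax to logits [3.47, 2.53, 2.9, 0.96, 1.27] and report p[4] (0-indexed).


Exponentials: e^3.47=32.1367, e^2.53=12.5535, e^2.9=18.1741, e^0.96=2.6117, e^1.27=3.5609
Sum = 69.0369
Softmax = [0.4655, 0.1818, 0.2633, 0.0378, 0.0516]
p[4] = 3.5609/69.0369 = 0.0516

0.0516


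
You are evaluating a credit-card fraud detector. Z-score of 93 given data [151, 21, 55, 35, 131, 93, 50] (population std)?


μ = 76.5714, σ = 45.9187
z = (93 - 76.5714)/45.9187 = 0.3578

0.3578


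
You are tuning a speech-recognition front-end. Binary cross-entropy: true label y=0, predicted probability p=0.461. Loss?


BCE = -[y·ln(p) + (1-y)·ln(1-p)]
= -0 - 1·ln(1-0.461)
= -ln(0.539) = 0.618

0.618


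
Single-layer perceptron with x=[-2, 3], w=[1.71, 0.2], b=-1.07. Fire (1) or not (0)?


z = (-2)·(1.71) + (3)·(0.2) - 1.07
  = -3.89
step(z) = 0 (z<0)

0


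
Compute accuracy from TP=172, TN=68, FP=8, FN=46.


Accuracy = (TP+TN)/(TP+TN+FP+FN)
= (172+68)/(294)
= 240/294 = 81.63%

81.63%


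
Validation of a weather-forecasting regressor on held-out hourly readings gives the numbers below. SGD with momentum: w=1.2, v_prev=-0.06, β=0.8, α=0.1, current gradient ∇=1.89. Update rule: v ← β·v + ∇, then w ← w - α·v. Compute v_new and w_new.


v_new = 0.8·-0.06 + 1.89 = -0.048 + 1.89 = 1.842
w_new = 1.2 - 0.1·1.842 = 1.2 - 0.1842 = 1.0158

v_new=1.842, w_new=1.0158


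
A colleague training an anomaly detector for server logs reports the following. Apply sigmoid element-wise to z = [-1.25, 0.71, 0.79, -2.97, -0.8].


σ(-1.25) = 1/(1+e^1.25) = 0.2227
σ(0.71) = 1/(1+e^-0.71) = 0.6704
σ(0.79) = 1/(1+e^-0.79) = 0.6878
σ(-2.97) = 1/(1+e^2.97) = 0.0488
σ(-0.8) = 1/(1+e^0.8) = 0.31
result = [0.2227, 0.6704, 0.6878, 0.0488, 0.31]

[0.2227, 0.6704, 0.6878, 0.0488, 0.31]


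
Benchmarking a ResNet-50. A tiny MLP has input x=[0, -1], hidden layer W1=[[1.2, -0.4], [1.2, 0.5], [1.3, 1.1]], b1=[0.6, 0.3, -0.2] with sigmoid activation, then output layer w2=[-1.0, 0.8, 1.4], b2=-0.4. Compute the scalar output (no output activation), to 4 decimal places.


z1[0] = (1.2)·(0) + (-0.4)·(-1) + 0.6 = 1.0
z1[1] = (1.2)·(0) + (0.5)·(-1) + 0.3 = -0.2
z1[2] = (1.3)·(0) + (1.1)·(-1) - 0.2 = -1.3
h = sigmoid(z1) = [0.7311, 0.4502, 0.2142]
output = (-1.0)·(0.7311) + (0.8)·(0.4502) + (1.4)·(0.2142) - 0.4 = -0.4711

-0.4711


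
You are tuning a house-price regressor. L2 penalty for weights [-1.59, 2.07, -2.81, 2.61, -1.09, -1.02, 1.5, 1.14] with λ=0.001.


‖w‖₂² = (-1.59)² + (2.07)² + (-2.81)² + (2.61)² + (-1.09)² + (-1.02)² + (1.5)² + (1.14)²
     = 2.5281 + 4.2849 + 7.8961 + 6.8121 + 1.1881 + 1.0404 + 2.25 + 1.2996
     = 27.2993
λ·‖w‖₂² = 0.001·27.2993 = 0.027299

0.027299


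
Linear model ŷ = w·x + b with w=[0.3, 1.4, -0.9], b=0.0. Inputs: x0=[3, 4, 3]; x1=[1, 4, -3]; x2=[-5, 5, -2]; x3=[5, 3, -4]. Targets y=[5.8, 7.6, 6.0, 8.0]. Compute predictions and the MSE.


ŷ0 = (0.3)·(3) + (1.4)·(4) + (-0.9)·(3) + 0.0 = 3.8
ŷ1 = (0.3)·(1) + (1.4)·(4) + (-0.9)·(-3) + 0.0 = 8.6
ŷ2 = (0.3)·(-5) + (1.4)·(5) + (-0.9)·(-2) + 0.0 = 7.3
ŷ3 = (0.3)·(5) + (1.4)·(3) + (-0.9)·(-4) + 0.0 = 9.3
errors² = [4.0, 1.0, 1.69, 1.69]
MSE = 8.3800/4 = 2.095

2.095


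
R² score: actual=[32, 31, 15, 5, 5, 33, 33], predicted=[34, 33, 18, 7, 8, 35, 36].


ȳ = 22
SS_res = Σ(y-ŷ)² = 43
SS_tot = Σ(y-ȳ)² = 1050
R² = 1 - SS_res/SS_tot = 1 - 0.041 = 0.959

0.959


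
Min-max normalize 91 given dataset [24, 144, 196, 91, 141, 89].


min=24, max=196
(91-24)/(196-24) = 67/172 = 0.3895

0.3895


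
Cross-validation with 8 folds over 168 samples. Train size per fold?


Fold size = 168/8 = 21
Training per fold = 168 - 21 = 147

147


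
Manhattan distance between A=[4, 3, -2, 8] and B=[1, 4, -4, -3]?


d = |4-1| + |3-4| + |-2+ 4| + |8+ 3|
  = 3 + 1 + 2 + 11
  = 17

17


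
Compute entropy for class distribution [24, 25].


Probabilities: [24/49, 25/49] ≈ [0.4898, 0.5102]
H = -((24/49)·log₂(24/49) + (25/49)·log₂(25/49))
  = 0.9997 bits

0.9997 bits


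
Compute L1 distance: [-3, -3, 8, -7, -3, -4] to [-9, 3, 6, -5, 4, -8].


d = |-3+ 9| + |-3-3| + |8-6| + |-7+ 5| + |-3-4| + |-4+ 8|
  = 6 + 6 + 2 + 2 + 7 + 4
  = 27

27


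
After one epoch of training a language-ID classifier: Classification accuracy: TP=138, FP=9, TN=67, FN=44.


Accuracy = (TP+TN)/(TP+TN+FP+FN)
= (138+67)/(258)
= 205/258 = 79.46%

79.46%


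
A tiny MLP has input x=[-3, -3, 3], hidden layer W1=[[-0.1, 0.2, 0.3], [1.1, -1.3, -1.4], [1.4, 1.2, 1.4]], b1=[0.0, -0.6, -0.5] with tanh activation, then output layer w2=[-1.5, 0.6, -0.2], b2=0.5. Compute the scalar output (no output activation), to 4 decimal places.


z1[0] = (-0.1)·(-3) + (0.2)·(-3) + (0.3)·(3) + 0.0 = 0.6
z1[1] = (1.1)·(-3) + (-1.3)·(-3) + (-1.4)·(3) - 0.6 = -4.2
z1[2] = (1.4)·(-3) + (1.2)·(-3) + (1.4)·(3) - 0.5 = -4.1
h = tanh(z1) = [0.537, -0.9996, -0.9995]
output = (-1.5)·(0.537) + (0.6)·(-0.9996) + (-0.2)·(-0.9995) + 0.5 = -0.7054

-0.7054


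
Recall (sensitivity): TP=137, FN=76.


Recall = TP/(TP+FN)
= 137/(137+76)
= 137/213 = 64.32%

64.32%


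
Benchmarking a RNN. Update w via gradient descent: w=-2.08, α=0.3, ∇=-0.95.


w_new = w - α·∇
= -2.08 - 0.3·-0.95
= -2.08 + 0.285
= -1.795

-1.795


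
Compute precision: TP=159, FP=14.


Precision = TP/(TP+FP)
= 159/(159+14)
= 159/173 = 91.91%

91.91%


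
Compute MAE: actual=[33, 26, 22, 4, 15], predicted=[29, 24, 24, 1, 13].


Absolute errors: |33-29|=4, |26-24|=2, |22-24|=2, |4-1|=3, |15-13|=2
Sum = 13
MAE = 13/5 = 13/5

13/5


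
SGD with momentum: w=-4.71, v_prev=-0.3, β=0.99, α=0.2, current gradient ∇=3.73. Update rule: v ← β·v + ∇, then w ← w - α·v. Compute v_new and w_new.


v_new = 0.99·-0.3 + 3.73 = -0.297 + 3.73 = 3.433
w_new = -4.71 - 0.2·3.433 = -4.71 - 0.6866 = -5.3966

v_new=3.433, w_new=-5.3966


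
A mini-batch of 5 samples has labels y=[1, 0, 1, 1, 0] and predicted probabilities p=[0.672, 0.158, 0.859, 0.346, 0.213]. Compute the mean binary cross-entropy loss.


L[0] = -ln(0.672) = 0.3975
L[1] = -ln(1-0.158) = -ln(0.842) = 0.172
L[2] = -ln(0.859) = 0.152
L[3] = -ln(0.346) = 1.0613
L[4] = -ln(1-0.213) = -ln(0.787) = 0.2395
mean = (0.3975 + 0.172 + 0.152 + 1.0613 + 0.2395)/5 = 0.4045

0.4045


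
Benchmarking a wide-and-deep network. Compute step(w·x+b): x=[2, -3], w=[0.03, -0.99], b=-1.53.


z = (2)·(0.03) + (-3)·(-0.99) - 1.53
  = 1.5
step(z) = 1 (z≥0)

1


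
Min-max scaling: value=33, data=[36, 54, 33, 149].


min=33, max=149
(33-33)/(149-33) = 0/116 = 0.0

0.0


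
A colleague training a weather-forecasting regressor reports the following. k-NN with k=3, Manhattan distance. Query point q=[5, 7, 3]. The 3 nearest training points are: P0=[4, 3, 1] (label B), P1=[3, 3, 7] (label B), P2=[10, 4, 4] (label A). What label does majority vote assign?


d(q,P0) = 7  (label B)
d(q,P1) = 10  (label B)
d(q,P2) = 9  (label A)
Votes: A=1, B=2
Majority → B

B


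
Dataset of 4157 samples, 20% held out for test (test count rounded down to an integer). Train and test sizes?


Test = ⌊4157·20/100⌋ = 831
Train = 4157 - 831 = 3326

Train: 3326, Test: 831


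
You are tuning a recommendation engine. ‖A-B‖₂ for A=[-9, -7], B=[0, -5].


d = √((-9-0)² + (-7+ 5)²)
  = √(81 + 4)
  = √85 = 9.2195

9.2195


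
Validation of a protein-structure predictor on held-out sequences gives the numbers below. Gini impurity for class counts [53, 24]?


Probabilities: [53/77, 24/77] ≈ [0.6883, 0.3117]
Σpᵢ² = (2809 + 576)/77² = 3385/5929
Gini = 1 - Σpᵢ² = 1 - 3385/5929 = 0.4291

0.4291


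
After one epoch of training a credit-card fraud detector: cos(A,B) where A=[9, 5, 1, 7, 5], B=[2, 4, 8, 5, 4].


A·B = 9·2 + 5·4 + 1·8 + 7·5 + 5·4 = 101
‖A‖ = √181 = 13.4536, ‖B‖ = √125 = 11.1803
cos = 101/(√181·√125) = 101/√22625 = 0.6715

0.6715


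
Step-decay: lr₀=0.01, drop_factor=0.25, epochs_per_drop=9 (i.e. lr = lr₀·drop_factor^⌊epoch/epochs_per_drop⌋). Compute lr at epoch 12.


n_drops = ⌊12/9⌋ = 1
lr = 0.01·0.25^1 = 0.01·0.25 = 0.0025

0.0025


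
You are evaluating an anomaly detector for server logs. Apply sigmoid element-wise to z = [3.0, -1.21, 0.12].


σ(3.0) = 1/(1+e^-3.0) = 0.9526
σ(-1.21) = 1/(1+e^1.21) = 0.2297
σ(0.12) = 1/(1+e^-0.12) = 0.53
result = [0.9526, 0.2297, 0.53]

[0.9526, 0.2297, 0.53]


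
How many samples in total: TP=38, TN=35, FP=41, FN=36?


Total = TP + TN + FP + FN
= 38 + 35 + 41 + 36
= 150
(Predicted positive: 79, predicted negative: 71)

150


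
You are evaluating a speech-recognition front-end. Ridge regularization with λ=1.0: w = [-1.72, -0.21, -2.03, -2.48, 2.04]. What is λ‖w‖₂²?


‖w‖₂² = (-1.72)² + (-0.21)² + (-2.03)² + (-2.48)² + (2.04)²
     = 2.9584 + 0.0441 + 4.1209 + 6.1504 + 4.1616
     = 17.4354
λ·‖w‖₂² = 1.0·17.4354 = 17.4354

17.4354


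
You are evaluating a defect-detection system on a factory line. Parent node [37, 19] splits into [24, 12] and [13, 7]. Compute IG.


Parent = [37, 19], H_parent = 0.9241
H_left = 0.9183 (n=36), H_right = 0.9341 (n=20)
H_children = (36/56)·0.9183 + (20/56)·0.9341 = 0.9239
IG = 0.9241 - 0.9239 = 0.0002

0.0002


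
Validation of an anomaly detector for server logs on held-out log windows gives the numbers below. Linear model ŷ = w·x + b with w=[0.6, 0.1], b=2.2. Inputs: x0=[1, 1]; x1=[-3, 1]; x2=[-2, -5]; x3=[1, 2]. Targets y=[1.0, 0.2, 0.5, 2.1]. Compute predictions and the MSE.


ŷ0 = (0.6)·(1) + (0.1)·(1) + 2.2 = 2.9
ŷ1 = (0.6)·(-3) + (0.1)·(1) + 2.2 = 0.5
ŷ2 = (0.6)·(-2) + (0.1)·(-5) + 2.2 = 0.5
ŷ3 = (0.6)·(1) + (0.1)·(2) + 2.2 = 3.0
errors² = [3.61, 0.09, 0.0, 0.81]
MSE = 4.5100/4 = 1.1275

1.1275


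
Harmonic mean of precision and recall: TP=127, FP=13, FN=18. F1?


Precision = 127/140 = 0.9071
Recall = 127/145 = 0.8759
F1 = 2·P·R/(P+R) = 2·TP/(2·TP+FP+FN) = 254/(254+13+18) = 254/285 = 0.8912

0.8912


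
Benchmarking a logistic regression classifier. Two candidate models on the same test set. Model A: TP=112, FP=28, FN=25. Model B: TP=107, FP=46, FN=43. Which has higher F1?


Model A: P=112/140=0.8, R=112/137=0.8175, F1=2PR/(P+R)=2TP/(2TP+FP+FN)=224/277=0.8087
Model B: P=107/153=0.6993, R=107/150=0.7133, F1=2PR/(P+R)=2TP/(2TP+FP+FN)=214/303=0.7063
0.8087 > 0.7063 → Model A

Model A


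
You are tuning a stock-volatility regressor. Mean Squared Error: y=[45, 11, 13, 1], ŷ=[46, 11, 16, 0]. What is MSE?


Squared errors: (45-46)²=1, (11-11)²=0, (13-16)²=9, (1-0)²=1
Sum = 11
MSE = 11/4 = 11/4

11/4


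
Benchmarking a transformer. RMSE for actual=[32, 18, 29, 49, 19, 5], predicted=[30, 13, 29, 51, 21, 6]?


MSE = 38/6 = 6.3333
RMSE = √(38/6) = 2.5166

2.5166


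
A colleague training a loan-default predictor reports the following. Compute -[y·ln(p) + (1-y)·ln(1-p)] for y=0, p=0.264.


BCE = -[y·ln(p) + (1-y)·ln(1-p)]
= -0 - 1·ln(1-0.264)
= -ln(0.736) = 0.3065

0.3065


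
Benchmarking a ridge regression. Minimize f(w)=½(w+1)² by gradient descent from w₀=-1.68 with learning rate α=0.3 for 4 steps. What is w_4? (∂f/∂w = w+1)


step 1: grad = -1.68+1 = -0.68; w = -1.68 - 0.3·(-0.68) = -1.476
step 2: grad = -1.476+1 = -0.476; w = -1.476 - 0.3·(-0.476) = -1.3332
step 3: grad = -1.3332+1 = -0.3332; w = -1.3332 - 0.3·(-0.3332) = -1.23324
step 4: grad = -1.23324+1 = -0.23324; w = -1.23324 - 0.3·(-0.23324) = -1.163268

-1.163268


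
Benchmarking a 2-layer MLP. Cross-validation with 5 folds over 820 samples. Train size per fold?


Fold size = 820/5 = 164
Training per fold = 820 - 164 = 656

656


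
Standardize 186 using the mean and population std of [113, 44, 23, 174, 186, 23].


μ = 93.8333, σ = 68.077
z = (186 - 93.8333)/68.077 = 1.3539

1.3539


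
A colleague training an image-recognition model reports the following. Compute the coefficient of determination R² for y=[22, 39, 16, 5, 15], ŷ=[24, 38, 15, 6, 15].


ȳ = 19.4
SS_res = Σ(y-ŷ)² = 7
SS_tot = Σ(y-ȳ)² = 629.2
R² = 1 - SS_res/SS_tot = 1 - 0.0111 = 0.9889

0.9889


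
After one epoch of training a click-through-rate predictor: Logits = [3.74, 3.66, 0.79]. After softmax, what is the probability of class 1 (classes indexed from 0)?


Exponentials: e^3.74=42.098, e^3.66=38.8613, e^0.79=2.2034
Sum = 83.1627
Softmax = [0.5062, 0.4673, 0.0265]
p[1] = 38.8613/83.1627 = 0.4673

0.4673


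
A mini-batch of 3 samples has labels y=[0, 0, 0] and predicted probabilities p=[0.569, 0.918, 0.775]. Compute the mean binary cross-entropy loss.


L[0] = -ln(1-0.569) = -ln(0.431) = 0.8416
L[1] = -ln(1-0.918) = -ln(0.082) = 2.501
L[2] = -ln(1-0.775) = -ln(0.225) = 1.4917
mean = (0.8416 + 2.501 + 1.4917)/3 = 1.6114

1.6114


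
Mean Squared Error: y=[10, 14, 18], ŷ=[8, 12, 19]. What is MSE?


Squared errors: (10-8)²=4, (14-12)²=4, (18-19)²=1
Sum = 9
MSE = 9/3 = 3

3


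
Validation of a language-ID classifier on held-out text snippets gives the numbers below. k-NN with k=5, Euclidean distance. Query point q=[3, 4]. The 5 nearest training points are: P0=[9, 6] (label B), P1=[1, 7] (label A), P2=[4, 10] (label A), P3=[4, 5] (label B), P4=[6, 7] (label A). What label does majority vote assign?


d(q,P0) = 6.3246  (label B)
d(q,P1) = 3.6056  (label A)
d(q,P2) = 6.0828  (label A)
d(q,P3) = 1.4142  (label B)
d(q,P4) = 4.2426  (label A)
Votes: A=3, B=2
Majority → A

A


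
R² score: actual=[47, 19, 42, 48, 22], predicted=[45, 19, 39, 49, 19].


ȳ = 35.6
SS_res = Σ(y-ŷ)² = 23
SS_tot = Σ(y-ȳ)² = 785.2
R² = 1 - SS_res/SS_tot = 1 - 0.0293 = 0.9707

0.9707


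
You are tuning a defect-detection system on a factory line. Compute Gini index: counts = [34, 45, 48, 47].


Probabilities: [34/174, 45/174, 48/174, 47/174] ≈ [0.1954, 0.2586, 0.2759, 0.2701]
Σpᵢ² = (1156 + 2025 + 2304 + 2209)/174² = 7694/30276
Gini = 1 - Σpᵢ² = 1 - 7694/30276 = 0.7459

0.7459


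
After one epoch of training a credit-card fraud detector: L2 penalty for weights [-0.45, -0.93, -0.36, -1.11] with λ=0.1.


‖w‖₂² = (-0.45)² + (-0.93)² + (-0.36)² + (-1.11)²
     = 0.2025 + 0.8649 + 0.1296 + 1.2321
     = 2.4291
λ·‖w‖₂² = 0.1·2.4291 = 0.24291

0.24291


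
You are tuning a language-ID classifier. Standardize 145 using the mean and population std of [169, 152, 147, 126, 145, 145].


μ = 147.3333, σ = 12.6315
z = (145 - 147.3333)/12.6315 = -0.1847

-0.1847


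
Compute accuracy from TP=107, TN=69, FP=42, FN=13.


Accuracy = (TP+TN)/(TP+TN+FP+FN)
= (107+69)/(231)
= 176/231 = 76.19%

76.19%


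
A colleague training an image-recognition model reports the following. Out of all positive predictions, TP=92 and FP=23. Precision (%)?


Precision = TP/(TP+FP)
= 92/(92+23)
= 92/115 = 80.0%

80.0%


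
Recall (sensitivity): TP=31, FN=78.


Recall = TP/(TP+FN)
= 31/(31+78)
= 31/109 = 28.44%

28.44%


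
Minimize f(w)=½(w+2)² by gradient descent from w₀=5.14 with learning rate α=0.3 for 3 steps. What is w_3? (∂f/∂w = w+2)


step 1: grad = 5.14+2 = 7.14; w = 5.14 - 0.3·(7.14) = 2.998
step 2: grad = 2.998+2 = 4.998; w = 2.998 - 0.3·(4.998) = 1.4986
step 3: grad = 1.4986+2 = 3.4986; w = 1.4986 - 0.3·(3.4986) = 0.44902

0.44902


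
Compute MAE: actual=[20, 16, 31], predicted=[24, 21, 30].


Absolute errors: |20-24|=4, |16-21|=5, |31-30|=1
Sum = 10
MAE = 10/3 = 10/3

10/3


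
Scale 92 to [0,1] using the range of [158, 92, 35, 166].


min=35, max=166
(92-35)/(166-35) = 57/131 = 0.4351

0.4351


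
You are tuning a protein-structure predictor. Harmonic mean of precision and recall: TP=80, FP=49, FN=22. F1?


Precision = 80/129 = 0.6202
Recall = 80/102 = 0.7843
F1 = 2·P·R/(P+R) = 2·TP/(2·TP+FP+FN) = 160/(160+49+22) = 160/231 = 0.6926

0.6926


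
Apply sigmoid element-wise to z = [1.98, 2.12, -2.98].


σ(1.98) = 1/(1+e^-1.98) = 0.8787
σ(2.12) = 1/(1+e^-2.12) = 0.8928
σ(-2.98) = 1/(1+e^2.98) = 0.0483
result = [0.8787, 0.8928, 0.0483]

[0.8787, 0.8928, 0.0483]


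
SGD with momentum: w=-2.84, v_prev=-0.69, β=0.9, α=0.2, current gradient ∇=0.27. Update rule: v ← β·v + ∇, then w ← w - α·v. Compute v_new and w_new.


v_new = 0.9·-0.69 + 0.27 = -0.621 + 0.27 = -0.351
w_new = -2.84 - 0.2·-0.351 = -2.84 + 0.0702 = -2.7698

v_new=-0.351, w_new=-2.7698


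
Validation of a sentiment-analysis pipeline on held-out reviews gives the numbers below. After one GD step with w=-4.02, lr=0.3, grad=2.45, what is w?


w_new = w - α·∇
= -4.02 - 0.3·2.45
= -4.02 - 0.735
= -4.755

-4.755


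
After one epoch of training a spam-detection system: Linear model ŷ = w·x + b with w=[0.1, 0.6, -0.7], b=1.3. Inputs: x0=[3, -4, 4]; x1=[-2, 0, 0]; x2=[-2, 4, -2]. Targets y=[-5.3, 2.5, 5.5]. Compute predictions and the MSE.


ŷ0 = (0.1)·(3) + (0.6)·(-4) + (-0.7)·(4) + 1.3 = -3.6
ŷ1 = (0.1)·(-2) + (0.6)·(0) + (-0.7)·(0) + 1.3 = 1.1
ŷ2 = (0.1)·(-2) + (0.6)·(4) + (-0.7)·(-2) + 1.3 = 4.9
errors² = [2.89, 1.96, 0.36]
MSE = 5.2100/3 = 1.7367

1.7367


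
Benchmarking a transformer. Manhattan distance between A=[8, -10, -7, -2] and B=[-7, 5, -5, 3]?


d = |8+ 7| + |-10-5| + |-7+ 5| + |-2-3|
  = 15 + 15 + 2 + 5
  = 37

37


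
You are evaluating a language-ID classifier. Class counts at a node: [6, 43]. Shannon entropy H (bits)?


Probabilities: [6/49, 43/49] ≈ [0.1224, 0.8776]
H = -((6/49)·log₂(6/49) + (43/49)·log₂(43/49))
  = 0.5364 bits

0.5364 bits


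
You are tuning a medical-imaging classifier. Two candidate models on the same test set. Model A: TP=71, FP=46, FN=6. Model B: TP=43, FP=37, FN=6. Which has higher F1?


Model A: P=71/117=0.6068, R=71/77=0.9221, F1=2PR/(P+R)=2TP/(2TP+FP+FN)=142/194=0.732
Model B: P=43/80=0.5375, R=43/49=0.8776, F1=2PR/(P+R)=2TP/(2TP+FP+FN)=86/129=0.6667
0.732 > 0.6667 → Model A

Model A


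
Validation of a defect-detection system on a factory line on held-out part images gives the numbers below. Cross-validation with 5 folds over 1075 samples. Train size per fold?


Fold size = 1075/5 = 215
Training per fold = 1075 - 215 = 860

860


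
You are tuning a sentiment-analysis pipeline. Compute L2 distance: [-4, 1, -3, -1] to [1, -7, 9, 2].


d = √((-4-1)² + (1+ 7)² + (-3-9)² + (-1-2)²)
  = √(25 + 64 + 144 + 9)
  = √242 = 15.5563

15.5563


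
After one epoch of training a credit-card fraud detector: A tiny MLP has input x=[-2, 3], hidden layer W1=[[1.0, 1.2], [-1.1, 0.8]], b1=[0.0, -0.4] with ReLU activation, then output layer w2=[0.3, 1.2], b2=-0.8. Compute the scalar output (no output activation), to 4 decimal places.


z1[0] = (1.0)·(-2) + (1.2)·(3) + 0.0 = 1.6
z1[1] = (-1.1)·(-2) + (0.8)·(3) - 0.4 = 4.2
h = ReLU(z1) = [1.6, 4.2]
output = (0.3)·(1.6) + (1.2)·(4.2) - 0.8 = 4.72

4.72


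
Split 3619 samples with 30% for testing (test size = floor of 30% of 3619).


Test = ⌊3619·30/100⌋ = 1085
Train = 3619 - 1085 = 2534

Train: 2534, Test: 1085


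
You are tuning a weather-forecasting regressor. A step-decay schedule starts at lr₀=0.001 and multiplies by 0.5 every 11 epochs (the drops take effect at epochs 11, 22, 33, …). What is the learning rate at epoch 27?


n_drops = ⌊27/11⌋ = 2
lr = 0.001·0.5^2 = 0.001·0.25 = 0.00025

0.00025


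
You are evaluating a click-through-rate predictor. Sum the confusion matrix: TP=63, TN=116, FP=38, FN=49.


Total = TP + TN + FP + FN
= 63 + 116 + 38 + 49
= 266
(Predicted positive: 101, predicted negative: 165)

266


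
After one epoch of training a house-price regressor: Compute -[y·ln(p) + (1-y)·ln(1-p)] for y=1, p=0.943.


BCE = -[y·ln(p) + (1-y)·ln(1-p)]
= -1·ln(0.943) - 0
= -ln(0.943) = 0.0587

0.0587


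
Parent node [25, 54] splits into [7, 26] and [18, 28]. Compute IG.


Parent = [25, 54], H_parent = 0.9005
H_left = 0.7455 (n=33), H_right = 0.9656 (n=46)
H_children = (33/79)·0.7455 + (46/79)·0.9656 = 0.8737
IG = 0.9005 - 0.8737 = 0.0268

0.0268


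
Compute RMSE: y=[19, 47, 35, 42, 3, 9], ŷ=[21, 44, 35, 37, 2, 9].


MSE = 39/6 = 6.5
RMSE = √(39/6) = 2.5495

2.5495


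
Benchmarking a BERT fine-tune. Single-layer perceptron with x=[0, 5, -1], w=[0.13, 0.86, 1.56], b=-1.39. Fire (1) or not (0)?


z = (0)·(0.13) + (5)·(0.86) + (-1)·(1.56) - 1.39
  = 1.35
step(z) = 1 (z≥0)

1


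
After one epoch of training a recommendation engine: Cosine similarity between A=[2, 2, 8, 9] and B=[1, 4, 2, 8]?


A·B = 2·1 + 2·4 + 8·2 + 9·8 = 98
‖A‖ = √153 = 12.3693, ‖B‖ = √85 = 9.2195
cos = 98/(√153·√85) = 98/√13005 = 0.8594

0.8594


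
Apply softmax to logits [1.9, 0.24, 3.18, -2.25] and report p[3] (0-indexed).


Exponentials: e^1.9=6.6859, e^0.24=1.2712, e^3.18=24.0468, e^-2.25=0.1054
Sum = 32.1093
Softmax = [0.2082, 0.0396, 0.7489, 0.0033]
p[3] = 0.1054/32.1093 = 0.0033

0.0033


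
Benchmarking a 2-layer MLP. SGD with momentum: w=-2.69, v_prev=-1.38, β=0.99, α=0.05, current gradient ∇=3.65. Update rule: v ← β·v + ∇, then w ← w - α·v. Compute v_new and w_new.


v_new = 0.99·-1.38 + 3.65 = -1.3662 + 3.65 = 2.2838
w_new = -2.69 - 0.05·2.2838 = -2.69 - 0.11419 = -2.80419

v_new=2.2838, w_new=-2.80419


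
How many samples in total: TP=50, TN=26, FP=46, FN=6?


Total = TP + TN + FP + FN
= 50 + 26 + 46 + 6
= 128
(Predicted positive: 96, predicted negative: 32)

128


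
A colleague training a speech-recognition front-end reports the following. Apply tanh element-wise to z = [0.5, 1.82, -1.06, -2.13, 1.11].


tanh(0.5) = 0.4621
tanh(1.82) = 0.9488
tanh(-1.06) = -0.7857
tanh(-2.13) = -0.9721
tanh(1.11) = 0.8041
result = [0.4621, 0.9488, -0.7857, -0.9721, 0.8041]

[0.4621, 0.9488, -0.7857, -0.9721, 0.8041]


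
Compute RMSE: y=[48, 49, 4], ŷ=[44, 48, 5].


MSE = 18/3 = 6
RMSE = √(18/3) = 2.4495

2.4495


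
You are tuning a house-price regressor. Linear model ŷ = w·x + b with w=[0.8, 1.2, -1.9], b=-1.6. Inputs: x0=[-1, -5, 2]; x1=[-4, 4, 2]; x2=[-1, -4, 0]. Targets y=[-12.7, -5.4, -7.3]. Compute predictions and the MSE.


ŷ0 = (0.8)·(-1) + (1.2)·(-5) + (-1.9)·(2) - 1.6 = -12.2
ŷ1 = (0.8)·(-4) + (1.2)·(4) + (-1.9)·(2) - 1.6 = -3.8
ŷ2 = (0.8)·(-1) + (1.2)·(-4) + (-1.9)·(0) - 1.6 = -7.2
errors² = [0.25, 2.56, 0.01]
MSE = 2.8200/3 = 0.94

0.94


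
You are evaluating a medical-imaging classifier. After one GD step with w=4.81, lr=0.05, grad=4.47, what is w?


w_new = w - α·∇
= 4.81 - 0.05·4.47
= 4.81 - 0.2235
= 4.5865

4.5865


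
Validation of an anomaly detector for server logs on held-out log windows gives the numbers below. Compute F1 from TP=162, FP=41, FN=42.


Precision = 162/203 = 0.798
Recall = 162/204 = 0.7941
F1 = 2·P·R/(P+R) = 2·TP/(2·TP+FP+FN) = 324/(324+41+42) = 324/407 = 0.7961

0.7961


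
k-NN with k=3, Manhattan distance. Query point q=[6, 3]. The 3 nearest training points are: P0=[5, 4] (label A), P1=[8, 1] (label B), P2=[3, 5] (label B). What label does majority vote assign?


d(q,P0) = 2  (label A)
d(q,P1) = 4  (label B)
d(q,P2) = 5  (label B)
Votes: A=1, B=2
Majority → B

B


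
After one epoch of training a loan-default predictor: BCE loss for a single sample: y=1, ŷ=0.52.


BCE = -[y·ln(p) + (1-y)·ln(1-p)]
= -1·ln(0.52) - 0
= -ln(0.52) = 0.6539

0.6539


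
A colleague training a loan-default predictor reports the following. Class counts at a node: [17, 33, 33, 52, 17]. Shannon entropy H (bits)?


Probabilities: [17/152, 33/152, 33/152, 52/152, 17/152] ≈ [0.1118, 0.2171, 0.2171, 0.3421, 0.1118]
H = -((17/152)·log₂(17/152) + (33/152)·log₂(33/152) + (33/152)·log₂(33/152) + (52/152)·log₂(52/152) + (17/152)·log₂(17/152))
  = 2.1931 bits

2.1931 bits


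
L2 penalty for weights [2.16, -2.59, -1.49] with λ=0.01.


‖w‖₂² = (2.16)² + (-2.59)² + (-1.49)²
     = 4.6656 + 6.7081 + 2.2201
     = 13.5938
λ·‖w‖₂² = 0.01·13.5938 = 0.135938

0.135938


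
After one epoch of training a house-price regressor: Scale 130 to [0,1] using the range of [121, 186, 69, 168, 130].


min=69, max=186
(130-69)/(186-69) = 61/117 = 0.5214

0.5214


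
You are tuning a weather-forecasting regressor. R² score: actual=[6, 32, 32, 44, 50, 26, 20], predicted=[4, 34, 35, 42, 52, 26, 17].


ȳ = 30
SS_res = Σ(y-ŷ)² = 34
SS_tot = Σ(y-ȳ)² = 1296
R² = 1 - SS_res/SS_tot = 1 - 0.0262 = 0.9738

0.9738


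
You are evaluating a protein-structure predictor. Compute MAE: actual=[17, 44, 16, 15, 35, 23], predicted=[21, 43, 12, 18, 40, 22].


Absolute errors: |17-21|=4, |44-43|=1, |16-12|=4, |15-18|=3, |35-40|=5, |23-22|=1
Sum = 18
MAE = 18/6 = 3

3


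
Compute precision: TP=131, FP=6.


Precision = TP/(TP+FP)
= 131/(131+6)
= 131/137 = 95.62%

95.62%


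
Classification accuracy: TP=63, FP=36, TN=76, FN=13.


Accuracy = (TP+TN)/(TP+TN+FP+FN)
= (63+76)/(188)
= 139/188 = 73.94%

73.94%


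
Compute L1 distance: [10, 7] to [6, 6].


d = |10-6| + |7-6|
  = 4 + 1
  = 5

5


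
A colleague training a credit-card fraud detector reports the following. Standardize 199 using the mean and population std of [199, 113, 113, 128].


μ = 138.25, σ = 35.6046
z = (199 - 138.25)/35.6046 = 1.7062

1.7062


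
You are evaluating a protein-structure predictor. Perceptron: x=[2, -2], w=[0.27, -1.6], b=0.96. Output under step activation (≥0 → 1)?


z = (2)·(0.27) + (-2)·(-1.6) + 0.96
  = 4.7
step(z) = 1 (z≥0)

1


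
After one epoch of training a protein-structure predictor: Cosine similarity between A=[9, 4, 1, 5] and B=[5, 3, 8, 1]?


A·B = 9·5 + 4·3 + 1·8 + 5·1 = 70
‖A‖ = √123 = 11.0905, ‖B‖ = √99 = 9.9499
cos = 70/(√123·√99) = 70/√12177 = 0.6343

0.6343


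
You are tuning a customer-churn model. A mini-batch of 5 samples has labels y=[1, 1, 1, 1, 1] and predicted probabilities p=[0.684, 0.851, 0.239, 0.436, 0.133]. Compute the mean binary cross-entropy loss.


L[0] = -ln(0.684) = 0.3798
L[1] = -ln(0.851) = 0.1613
L[2] = -ln(0.239) = 1.4313
L[3] = -ln(0.436) = 0.8301
L[4] = -ln(0.133) = 2.0174
mean = (0.3798 + 0.1613 + 1.4313 + 0.8301 + 2.0174)/5 = 0.964

0.964
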